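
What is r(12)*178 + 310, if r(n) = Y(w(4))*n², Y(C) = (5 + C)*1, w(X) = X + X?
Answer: 333526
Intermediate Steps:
w(X) = 2*X
Y(C) = 5 + C
r(n) = 13*n² (r(n) = (5 + 2*4)*n² = (5 + 8)*n² = 13*n²)
r(12)*178 + 310 = (13*12²)*178 + 310 = (13*144)*178 + 310 = 1872*178 + 310 = 333216 + 310 = 333526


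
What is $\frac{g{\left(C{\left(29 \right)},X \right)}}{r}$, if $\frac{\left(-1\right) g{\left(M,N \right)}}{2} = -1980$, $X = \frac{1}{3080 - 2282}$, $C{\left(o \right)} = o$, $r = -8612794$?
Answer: $- \frac{1980}{4306397} \approx -0.00045978$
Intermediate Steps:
$X = \frac{1}{798} \approx 0.0012531$
$g{\left(M,N \right)} = 3960$ ($g{\left(M,N \right)} = \left(-2\right) \left(-1980\right) = 3960$)
$\frac{g{\left(C{\left(29 \right)},X \right)}}{r} = \frac{3960}{-8612794} = 3960 \left(- \frac{1}{8612794}\right) = - \frac{1980}{4306397}$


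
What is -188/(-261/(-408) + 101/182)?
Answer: -2326688/14785 ≈ -157.37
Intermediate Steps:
-188/(-261/(-408) + 101/182) = -188/(-261*(-1/408) + 101*(1/182)) = -188/(87/136 + 101/182) = -188/14785/12376 = -188*12376/14785 = -2326688/14785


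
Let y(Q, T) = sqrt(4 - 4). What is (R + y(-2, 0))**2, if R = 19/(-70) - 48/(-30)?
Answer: 8649/4900 ≈ 1.7651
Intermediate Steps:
R = 93/70 (R = 19*(-1/70) - 48*(-1/30) = -19/70 + 8/5 = 93/70 ≈ 1.3286)
y(Q, T) = 0 (y(Q, T) = sqrt(0) = 0)
(R + y(-2, 0))**2 = (93/70 + 0)**2 = (93/70)**2 = 8649/4900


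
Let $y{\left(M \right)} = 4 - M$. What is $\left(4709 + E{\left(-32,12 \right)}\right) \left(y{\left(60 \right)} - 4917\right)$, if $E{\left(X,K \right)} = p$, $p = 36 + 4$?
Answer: $-23616777$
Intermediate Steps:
$p = 40$
$E{\left(X,K \right)} = 40$
$\left(4709 + E{\left(-32,12 \right)}\right) \left(y{\left(60 \right)} - 4917\right) = \left(4709 + 40\right) \left(\left(4 - 60\right) - 4917\right) = 4749 \left(\left(4 - 60\right) - 4917\right) = 4749 \left(-56 - 4917\right) = 4749 \left(-4973\right) = -23616777$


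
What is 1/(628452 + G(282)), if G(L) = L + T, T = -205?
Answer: 1/628529 ≈ 1.5910e-6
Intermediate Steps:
G(L) = -205 + L (G(L) = L - 205 = -205 + L)
1/(628452 + G(282)) = 1/(628452 + (-205 + 282)) = 1/(628452 + 77) = 1/628529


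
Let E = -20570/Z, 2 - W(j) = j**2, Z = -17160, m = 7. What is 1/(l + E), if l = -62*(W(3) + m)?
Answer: 156/187 ≈ 0.83422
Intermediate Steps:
W(j) = 2 - j**2
E = 187/156 (E = -20570/(-17160) = -20570*(-1/17160) = 187/156 ≈ 1.1987)
l = 0 (l = -62*((2 - 1*3**2) + 7) = -62*((2 - 1*9) + 7) = -62*((2 - 9) + 7) = -62*(-7 + 7) = -62*0 = 0)
1/(l + E) = 1/(0 + 187/156) = 1/(187/156) = 156/187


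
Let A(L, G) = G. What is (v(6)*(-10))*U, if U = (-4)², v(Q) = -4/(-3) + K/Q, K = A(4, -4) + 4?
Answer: -640/3 ≈ -213.33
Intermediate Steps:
K = 0 (K = -4 + 4 = 0)
v(Q) = 4/3 (v(Q) = -4/(-3) + 0/Q = -4*(-⅓) + 0 = 4/3 + 0 = 4/3)
U = 16
(v(6)*(-10))*U = ((4/3)*(-10))*16 = -40/3*16 = -640/3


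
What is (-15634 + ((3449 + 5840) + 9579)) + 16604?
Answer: 19838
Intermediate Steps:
(-15634 + ((3449 + 5840) + 9579)) + 16604 = (-15634 + (9289 + 9579)) + 16604 = (-15634 + 18868) + 16604 = 3234 + 16604 = 19838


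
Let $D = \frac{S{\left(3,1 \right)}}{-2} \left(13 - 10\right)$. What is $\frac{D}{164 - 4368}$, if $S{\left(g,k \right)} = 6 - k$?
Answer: $\frac{15}{8408} \approx 0.001784$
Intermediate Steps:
$D = - \frac{15}{2}$ ($D = \frac{6 - 1}{-2} \left(13 - 10\right) = \left(6 - 1\right) \left(- \frac{1}{2}\right) 3 = 5 \left(- \frac{1}{2}\right) 3 = \left(- \frac{5}{2}\right) 3 = - \frac{15}{2} \approx -7.5$)
$\frac{D}{164 - 4368} = - \frac{15}{2 \left(164 - 4368\right)} = - \frac{15}{2 \left(-4204\right)} = \left(- \frac{15}{2}\right) \left(- \frac{1}{4204}\right) = \frac{15}{8408}$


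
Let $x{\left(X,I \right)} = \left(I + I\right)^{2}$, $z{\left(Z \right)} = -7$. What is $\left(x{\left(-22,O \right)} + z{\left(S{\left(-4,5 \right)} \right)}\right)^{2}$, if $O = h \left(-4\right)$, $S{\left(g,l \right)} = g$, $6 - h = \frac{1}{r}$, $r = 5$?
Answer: $\frac{2878215201}{625} \approx 4.6051 \cdot 10^{6}$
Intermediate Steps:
$h = \frac{29}{5}$ ($h = 6 - \frac{1}{5} = \frac{29}{5} \approx 5.8$)
$O = - \frac{116}{5}$ ($O = \frac{29}{5} \left(-4\right) = - \frac{116}{5} \approx -23.2$)
$x{\left(X,I \right)} = 4 I^{2}$ ($x{\left(X,I \right)} = \left(2 I\right)^{2} = 4 I^{2}$)
$\left(x{\left(-22,O \right)} + z{\left(S{\left(-4,5 \right)} \right)}\right)^{2} = \left(4 \left(- \frac{116}{5}\right)^{2} - 7\right)^{2} = \left(4 \cdot \frac{13456}{25} - 7\right)^{2} = \left(\frac{53824}{25} - 7\right)^{2} = \left(\frac{53649}{25}\right)^{2} = \frac{2878215201}{625}$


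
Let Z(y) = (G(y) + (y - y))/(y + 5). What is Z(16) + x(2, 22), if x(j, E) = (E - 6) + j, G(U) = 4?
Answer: 382/21 ≈ 18.190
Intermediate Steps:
x(j, E) = -6 + E + j (x(j, E) = (-6 + E) + j = -6 + E + j)
Z(y) = 4/(5 + y) (Z(y) = (4 + (y - y))/(y + 5) = (4 + 0)/(5 + y) = 4/(5 + y))
Z(16) + x(2, 22) = 4/(5 + 16) + (-6 + 22 + 2) = 4/21 + 18 = 382/21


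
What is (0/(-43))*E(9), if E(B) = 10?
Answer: 0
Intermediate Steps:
(0/(-43))*E(9) = (0/(-43))*10 = (0*(-1/43))*10 = 0*10 = 0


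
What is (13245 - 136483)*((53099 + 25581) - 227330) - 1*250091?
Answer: 18319078609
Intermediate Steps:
(13245 - 136483)*((53099 + 25581) - 227330) - 1*250091 = -123238*(78680 - 227330) - 250091 = -123238*(-148650) - 250091 = 18319328700 - 250091 = 18319078609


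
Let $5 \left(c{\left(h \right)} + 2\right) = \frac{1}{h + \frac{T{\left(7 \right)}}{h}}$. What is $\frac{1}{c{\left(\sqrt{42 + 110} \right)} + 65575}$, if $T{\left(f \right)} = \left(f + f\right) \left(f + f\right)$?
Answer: $\frac{24816101850}{1627266246610031} - \frac{435 \sqrt{38}}{1627266246610031} \approx 1.525 \cdot 10^{-5}$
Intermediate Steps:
$T{\left(f \right)} = 4 f^{2}$ ($T{\left(f \right)} = 2 f 2 f = 4 f^{2}$)
$c{\left(h \right)} = -2 + \frac{1}{5 \left(h + \frac{196}{h}\right)}$ ($c{\left(h \right)} = -2 + \frac{1}{5 \left(h + \frac{4 \cdot 7^{2}}{h}\right)} = -2 + \frac{1}{5 \left(h + \frac{4 \cdot 49}{h}\right)} = -2 + \frac{1}{5 \left(h + \frac{196}{h}\right)}$)
$\frac{1}{c{\left(\sqrt{42 + 110} \right)} + 65575} = \frac{1}{\frac{-1960 + \sqrt{42 + 110} - 10 \left(\sqrt{42 + 110}\right)^{2}}{5 \left(196 + \left(\sqrt{42 + 110}\right)^{2}\right)} + 65575} = \frac{1}{\frac{-1960 + \sqrt{152} - 10 \left(\sqrt{152}\right)^{2}}{5 \left(196 + \left(\sqrt{152}\right)^{2}\right)} + 65575} = \frac{1}{\frac{-1960 + 2 \sqrt{38} - 10 \left(2 \sqrt{38}\right)^{2}}{5 \left(196 + \left(2 \sqrt{38}\right)^{2}\right)} + 65575} = \frac{1}{\frac{-1960 + 2 \sqrt{38} - 1520}{5 \left(196 + 152\right)} + 65575} = \frac{1}{\frac{-1960 + 2 \sqrt{38} - 1520}{5 \cdot 348} + 65575} = \frac{1}{\frac{1}{5} \cdot \frac{1}{348} \left(-3480 + 2 \sqrt{38}\right) + 65575} = \frac{1}{\left(-2 + \frac{\sqrt{38}}{870}\right) + 65575} = \frac{1}{65573 + \frac{\sqrt{38}}{870}}$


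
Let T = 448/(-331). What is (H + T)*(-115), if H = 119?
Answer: -4478215/331 ≈ -13529.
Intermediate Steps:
T = -448/331 (T = 448*(-1/331) = -448/331 ≈ -1.3535)
(H + T)*(-115) = (119 - 448/331)*(-115) = (38941/331)*(-115) = -4478215/331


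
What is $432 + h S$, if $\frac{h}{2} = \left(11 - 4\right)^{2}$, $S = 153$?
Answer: $15426$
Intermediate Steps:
$h = 98$ ($h = 2 \left(11 - 4\right)^{2} = 2 \cdot 7^{2} = 2 \cdot 49 = 98$)
$432 + h S = 432 + 98 \cdot 153 = 432 + 14994 = 15426$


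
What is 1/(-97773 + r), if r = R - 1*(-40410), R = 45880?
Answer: -1/11483 ≈ -8.7085e-5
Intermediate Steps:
r = 86290 (r = 45880 - 1*(-40410) = 45880 + 40410 = 86290)
1/(-97773 + r) = 1/(-97773 + 86290) = 1/(-11483) = -1/11483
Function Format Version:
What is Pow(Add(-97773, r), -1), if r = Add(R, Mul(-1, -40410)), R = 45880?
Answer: Rational(-1, 11483) ≈ -8.7085e-5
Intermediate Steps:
r = 86290 (r = Add(45880, Mul(-1, -40410)) = Add(45880, 40410) = 86290)
Pow(Add(-97773, r), -1) = Pow(Add(-97773, 86290), -1) = Pow(-11483, -1) = Rational(-1, 11483)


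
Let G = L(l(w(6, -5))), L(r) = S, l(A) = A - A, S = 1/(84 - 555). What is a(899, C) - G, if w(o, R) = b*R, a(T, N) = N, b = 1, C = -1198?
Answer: -564257/471 ≈ -1198.0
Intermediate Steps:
S = -1/471 (S = 1/(-471) = -1/471 ≈ -0.0021231)
w(o, R) = R (w(o, R) = 1*R = R)
l(A) = 0
L(r) = -1/471
G = -1/471 ≈ -0.0021231
a(899, C) - G = -1198 - 1*(-1/471) = -1198 + 1/471 = -564257/471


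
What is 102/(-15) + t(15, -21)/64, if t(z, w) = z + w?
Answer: -1103/160 ≈ -6.8938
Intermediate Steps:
t(z, w) = w + z
102/(-15) + t(15, -21)/64 = 102/(-15) + (-21 + 15)/64 = 102*(-1/15) - 6*1/64 = -34/5 - 3/32 = -1103/160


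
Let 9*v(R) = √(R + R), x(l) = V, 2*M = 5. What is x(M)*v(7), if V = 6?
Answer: 2*√14/3 ≈ 2.4944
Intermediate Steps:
M = 5/2 (M = (½)*5 = 5/2 ≈ 2.5000)
x(l) = 6
v(R) = √2*√R/9 (v(R) = √(R + R)/9 = √(2*R)/9 = (√2*√R)/9 = √2*√R/9)
x(M)*v(7) = 6*(√2*√7/9) = 6*(√14/9) = 2*√14/3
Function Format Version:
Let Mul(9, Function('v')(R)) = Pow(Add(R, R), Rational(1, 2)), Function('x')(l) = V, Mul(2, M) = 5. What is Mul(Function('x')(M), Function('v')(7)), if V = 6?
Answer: Mul(Rational(2, 3), Pow(14, Rational(1, 2))) ≈ 2.4944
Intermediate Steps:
M = Rational(5, 2) (M = Mul(Rational(1, 2), 5) = Rational(5, 2) ≈ 2.5000)
Function('x')(l) = 6
Function('v')(R) = Mul(Rational(1, 9), Pow(2, Rational(1, 2)), Pow(R, Rational(1, 2))) (Function('v')(R) = Mul(Rational(1, 9), Pow(Add(R, R), Rational(1, 2))) = Mul(Rational(1, 9), Pow(Mul(2, R), Rational(1, 2))) = Mul(Rational(1, 9), Mul(Pow(2, Rational(1, 2)), Pow(R, Rational(1, 2)))) = Mul(Rational(1, 9), Pow(2, Rational(1, 2)), Pow(R, Rational(1, 2))))
Mul(Function('x')(M), Function('v')(7)) = Mul(6, Mul(Rational(1, 9), Pow(2, Rational(1, 2)), Pow(7, Rational(1, 2)))) = Mul(6, Mul(Rational(1, 9), Pow(14, Rational(1, 2)))) = Mul(Rational(2, 3), Pow(14, Rational(1, 2)))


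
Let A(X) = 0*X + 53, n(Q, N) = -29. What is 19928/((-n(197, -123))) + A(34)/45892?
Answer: 914537313/1330868 ≈ 687.17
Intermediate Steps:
A(X) = 53 (A(X) = 0 + 53 = 53)
19928/((-n(197, -123))) + A(34)/45892 = 19928/((-1*(-29))) + 53/45892 = 19928/29 + 53*(1/45892) = 19928*(1/29) + 53/45892 = 19928/29 + 53/45892 = 914537313/1330868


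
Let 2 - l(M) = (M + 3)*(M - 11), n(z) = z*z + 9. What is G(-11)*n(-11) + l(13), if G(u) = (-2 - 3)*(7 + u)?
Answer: 2570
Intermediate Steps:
G(u) = -35 - 5*u (G(u) = -5*(7 + u) = -35 - 5*u)
n(z) = 9 + z² (n(z) = z² + 9 = 9 + z²)
l(M) = 2 - (-11 + M)*(3 + M) (l(M) = 2 - (M + 3)*(M - 11) = 2 - (3 + M)*(-11 + M) = 2 - (-11 + M)*(3 + M))
G(-11)*n(-11) + l(13) = (-35 - 5*(-11))*(9 + (-11)²) + (35 - 1*13² + 8*13) = (-35 + 55)*(9 + 121) + (35 - 1*169 + 104) = 20*130 + (35 - 169 + 104) = 2600 - 30 = 2570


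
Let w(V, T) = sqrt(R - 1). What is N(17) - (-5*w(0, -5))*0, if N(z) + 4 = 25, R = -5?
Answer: 21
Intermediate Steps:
w(V, T) = I*sqrt(6) (w(V, T) = sqrt(-5 - 1) = sqrt(-6) = I*sqrt(6))
N(z) = 21 (N(z) = -4 + 25 = 21)
N(17) - (-5*w(0, -5))*0 = 21 - (-5*I*sqrt(6))*0 = 21 - 1*0 = 21 + 0 = 21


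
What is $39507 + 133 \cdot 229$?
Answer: $69964$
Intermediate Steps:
$39507 + 133 \cdot 229 = 39507 + 30457 = 69964$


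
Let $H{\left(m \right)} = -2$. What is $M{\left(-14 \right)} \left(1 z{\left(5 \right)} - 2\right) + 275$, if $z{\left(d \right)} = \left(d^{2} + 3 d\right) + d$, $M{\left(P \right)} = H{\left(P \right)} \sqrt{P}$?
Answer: $275 - 86 i \sqrt{14} \approx 275.0 - 321.78 i$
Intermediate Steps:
$M{\left(P \right)} = - 2 \sqrt{P}$
$z{\left(d \right)} = d^{2} + 4 d$
$M{\left(-14 \right)} \left(1 z{\left(5 \right)} - 2\right) + 275 = - 2 \sqrt{-14} \left(1 \cdot 5 \left(4 + 5\right) - 2\right) + 275 = - 2 i \sqrt{14} \left(1 \cdot 5 \cdot 9 - 2\right) + 275 = - 2 i \sqrt{14} \left(1 \cdot 45 - 2\right) + 275 = - 2 i \sqrt{14} \left(45 - 2\right) + 275 = - 2 i \sqrt{14} \cdot 43 + 275 = - 86 i \sqrt{14} + 275 = 275 - 86 i \sqrt{14}$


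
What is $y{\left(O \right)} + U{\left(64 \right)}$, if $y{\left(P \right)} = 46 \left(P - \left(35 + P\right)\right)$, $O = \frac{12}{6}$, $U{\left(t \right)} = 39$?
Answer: $-1571$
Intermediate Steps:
$O = 2$ ($O = 12 \cdot \frac{1}{6} = 2$)
$y{\left(P \right)} = -1610$ ($y{\left(P \right)} = 46 \left(-35\right) = -1610$)
$y{\left(O \right)} + U{\left(64 \right)} = -1610 + 39 = -1571$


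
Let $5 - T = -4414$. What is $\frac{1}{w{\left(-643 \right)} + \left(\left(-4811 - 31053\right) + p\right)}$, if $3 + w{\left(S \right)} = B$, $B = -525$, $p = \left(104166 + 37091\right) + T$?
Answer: $\frac{1}{109284} \approx 9.1505 \cdot 10^{-6}$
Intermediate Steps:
$T = 4419$ ($T = 5 - -4414 = 5 + 4414 = 4419$)
$p = 145676$ ($p = \left(104166 + 37091\right) + 4419 = 141257 + 4419 = 145676$)
$w{\left(S \right)} = -528$ ($w{\left(S \right)} = -3 - 525 = -528$)
$\frac{1}{w{\left(-643 \right)} + \left(\left(-4811 - 31053\right) + p\right)} = \frac{1}{-528 + \left(\left(-4811 - 31053\right) + 145676\right)} = \frac{1}{-528 + \left(-35864 + 145676\right)} = \frac{1}{-528 + 109812} = \frac{1}{109284}$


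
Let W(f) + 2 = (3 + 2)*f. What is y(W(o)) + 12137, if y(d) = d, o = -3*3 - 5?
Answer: 12065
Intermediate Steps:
o = -14 (o = -9 - 5 = -14)
W(f) = -2 + 5*f (W(f) = -2 + (3 + 2)*f = -2 + 5*f)
y(W(o)) + 12137 = (-2 + 5*(-14)) + 12137 = (-2 - 70) + 12137 = -72 + 12137 = 12065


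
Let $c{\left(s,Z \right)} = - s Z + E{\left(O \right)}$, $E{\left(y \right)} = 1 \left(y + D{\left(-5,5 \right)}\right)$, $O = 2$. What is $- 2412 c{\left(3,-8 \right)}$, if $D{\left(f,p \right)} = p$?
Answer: $-74772$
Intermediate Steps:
$E{\left(y \right)} = 5 + y$ ($E{\left(y \right)} = 1 \left(y + 5\right) = 1 \left(5 + y\right) = 5 + y$)
$c{\left(s,Z \right)} = 7 - Z s$ ($c{\left(s,Z \right)} = - s Z + \left(5 + 2\right) = - Z s + 7 = 7 - Z s$)
$- 2412 c{\left(3,-8 \right)} = - 2412 \left(7 - \left(-8\right) 3\right) = - 2412 \left(7 + 24\right) = \left(-2412\right) 31 = -74772$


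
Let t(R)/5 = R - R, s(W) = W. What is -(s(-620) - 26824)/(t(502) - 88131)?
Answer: -9148/29377 ≈ -0.31140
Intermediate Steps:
t(R) = 0 (t(R) = 5*(R - R) = 5*0 = 0)
-(s(-620) - 26824)/(t(502) - 88131) = -(-620 - 26824)/(0 - 88131) = -(-27444)/(-88131) = -(-27444)*(-1)/88131 = -1*9148/29377 = -9148/29377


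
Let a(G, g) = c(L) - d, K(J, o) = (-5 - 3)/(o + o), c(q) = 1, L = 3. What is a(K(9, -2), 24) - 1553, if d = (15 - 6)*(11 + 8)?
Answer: -1723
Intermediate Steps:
d = 171 (d = 9*19 = 171)
K(J, o) = -4/o (K(J, o) = -8*1/(2*o) = -4/o)
a(G, g) = -170 (a(G, g) = 1 - 1*171 = 1 - 171 = -170)
a(K(9, -2), 24) - 1553 = -170 - 1553 = -1723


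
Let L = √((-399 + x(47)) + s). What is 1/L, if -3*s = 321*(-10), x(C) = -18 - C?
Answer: √606/606 ≈ 0.040622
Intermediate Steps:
s = 1070 (s = -107*(-10) = -⅓*(-3210) = 1070)
L = √606 (L = √((-399 + (-18 - 1*47)) + 1070) = √((-399 + (-18 - 47)) + 1070) = √((-399 - 65) + 1070) = √(-464 + 1070) = √606 ≈ 24.617)
1/L = 1/(√606) = √606/606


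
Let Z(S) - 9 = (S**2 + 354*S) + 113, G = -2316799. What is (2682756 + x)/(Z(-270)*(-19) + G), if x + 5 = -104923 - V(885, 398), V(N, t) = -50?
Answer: -2577878/1888197 ≈ -1.3653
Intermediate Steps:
Z(S) = 122 + S**2 + 354*S (Z(S) = 9 + ((S**2 + 354*S) + 113) = 9 + (113 + S**2 + 354*S) = 122 + S**2 + 354*S)
x = -104878 (x = -5 + (-104923 - 1*(-50)) = -5 + (-104923 + 50) = -5 - 104873 = -104878)
(2682756 + x)/(Z(-270)*(-19) + G) = (2682756 - 104878)/((122 + (-270)**2 + 354*(-270))*(-19) - 2316799) = 2577878/((122 + 72900 - 95580)*(-19) - 2316799) = 2577878/(-22558*(-19) - 2316799) = 2577878/(428602 - 2316799) = 2577878/(-1888197) = 2577878*(-1/1888197) = -2577878/1888197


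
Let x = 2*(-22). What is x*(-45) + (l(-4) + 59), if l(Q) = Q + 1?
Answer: 2036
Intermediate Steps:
l(Q) = 1 + Q
x = -44
x*(-45) + (l(-4) + 59) = -44*(-45) + ((1 - 4) + 59) = 1980 + (-3 + 59) = 1980 + 56 = 2036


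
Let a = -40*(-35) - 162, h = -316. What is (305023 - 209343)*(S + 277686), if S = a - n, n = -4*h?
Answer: 26566508800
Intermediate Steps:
a = 1238 (a = 1400 - 162 = 1238)
n = 1264 (n = -4*(-316) = 1264)
S = -26 (S = 1238 - 1*1264 = 1238 - 1264 = -26)
(305023 - 209343)*(S + 277686) = (305023 - 209343)*(-26 + 277686) = 95680*277660 = 26566508800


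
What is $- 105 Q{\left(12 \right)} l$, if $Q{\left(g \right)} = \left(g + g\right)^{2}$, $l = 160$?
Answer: $-9676800$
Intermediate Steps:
$Q{\left(g \right)} = 4 g^{2}$ ($Q{\left(g \right)} = \left(2 g\right)^{2} = 4 g^{2}$)
$- 105 Q{\left(12 \right)} l = - 105 \cdot 4 \cdot 12^{2} \cdot 160 = - 105 \cdot 4 \cdot 144 \cdot 160 = \left(-105\right) 576 \cdot 160 = \left(-60480\right) 160 = -9676800$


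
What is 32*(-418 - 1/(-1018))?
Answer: -6808368/509 ≈ -13376.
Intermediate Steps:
32*(-418 - 1/(-1018)) = 32*(-418 - 1*(-1/1018)) = 32*(-418 + 1/1018) = 32*(-425523/1018) = -6808368/509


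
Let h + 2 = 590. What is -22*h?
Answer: -12936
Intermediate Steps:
h = 588 (h = -2 + 590 = 588)
-22*h = -22*588 = -12936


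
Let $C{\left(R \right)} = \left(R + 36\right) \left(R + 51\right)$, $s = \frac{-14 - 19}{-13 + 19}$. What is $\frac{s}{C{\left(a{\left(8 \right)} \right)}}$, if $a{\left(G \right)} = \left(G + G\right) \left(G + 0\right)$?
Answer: $- \frac{11}{58712} \approx -0.00018736$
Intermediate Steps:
$a{\left(G \right)} = 2 G^{2}$ ($a{\left(G \right)} = 2 G G = 2 G^{2}$)
$s = - \frac{11}{2}$ ($s = - \frac{33}{6} = \left(-33\right) \frac{1}{6} = - \frac{11}{2} \approx -5.5$)
$C{\left(R \right)} = \left(36 + R\right) \left(51 + R\right)$
$\frac{s}{C{\left(a{\left(8 \right)} \right)}} = - \frac{11}{2 \left(1836 + \left(2 \cdot 8^{2}\right)^{2} + 87 \cdot 2 \cdot 8^{2}\right)} = - \frac{11}{2 \left(1836 + \left(2 \cdot 64\right)^{2} + 87 \cdot 2 \cdot 64\right)} = - \frac{11}{2 \left(1836 + 128^{2} + 87 \cdot 128\right)} = - \frac{11}{2 \left(1836 + 16384 + 11136\right)} = - \frac{11}{2 \cdot 29356} = \left(- \frac{11}{2}\right) \frac{1}{29356} = - \frac{11}{58712}$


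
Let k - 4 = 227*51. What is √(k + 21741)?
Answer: √33322 ≈ 182.54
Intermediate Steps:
k = 11581 (k = 4 + 227*51 = 4 + 11577 = 11581)
√(k + 21741) = √(11581 + 21741) = √33322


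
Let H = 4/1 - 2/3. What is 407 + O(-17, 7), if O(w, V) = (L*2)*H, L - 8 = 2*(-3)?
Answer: 1261/3 ≈ 420.33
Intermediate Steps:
H = 10/3 (H = 4*1 - 2*⅓ = 4 - ⅔ = 10/3 ≈ 3.3333)
L = 2 (L = 8 + 2*(-3) = 8 - 6 = 2)
O(w, V) = 40/3 (O(w, V) = (2*2)*(10/3) = 4*(10/3) = 40/3)
407 + O(-17, 7) = 407 + 40/3 = 1261/3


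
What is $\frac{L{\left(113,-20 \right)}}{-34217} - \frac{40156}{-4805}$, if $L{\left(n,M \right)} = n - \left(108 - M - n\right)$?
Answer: $\frac{1373546962}{164412685} \approx 8.3543$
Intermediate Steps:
$L{\left(n,M \right)} = -108 + M + 2 n$ ($L{\left(n,M \right)} = n - \left(108 - M - n\right) = n + \left(-108 + M + n\right) = -108 + M + 2 n$)
$\frac{L{\left(113,-20 \right)}}{-34217} - \frac{40156}{-4805} = \frac{-108 - 20 + 2 \cdot 113}{-34217} - \frac{40156}{-4805} = \left(-108 - 20 + 226\right) \left(- \frac{1}{34217}\right) - - \frac{40156}{4805} = 98 \left(- \frac{1}{34217}\right) + \frac{40156}{4805} = - \frac{98}{34217} + \frac{40156}{4805} = \frac{1373546962}{164412685}$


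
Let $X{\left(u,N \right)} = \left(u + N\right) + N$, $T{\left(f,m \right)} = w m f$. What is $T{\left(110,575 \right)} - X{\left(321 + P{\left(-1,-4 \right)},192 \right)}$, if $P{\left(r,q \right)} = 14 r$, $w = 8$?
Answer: $505309$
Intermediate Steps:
$T{\left(f,m \right)} = 8 f m$ ($T{\left(f,m \right)} = 8 m f = 8 f m$)
$X{\left(u,N \right)} = u + 2 N$ ($X{\left(u,N \right)} = \left(N + u\right) + N = u + 2 N$)
$T{\left(110,575 \right)} - X{\left(321 + P{\left(-1,-4 \right)},192 \right)} = 8 \cdot 110 \cdot 575 - \left(\left(321 + 14 \left(-1\right)\right) + 2 \cdot 192\right) = 506000 - \left(\left(321 - 14\right) + 384\right) = 506000 - \left(307 + 384\right) = 506000 - 691 = 505309$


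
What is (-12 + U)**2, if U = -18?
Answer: 900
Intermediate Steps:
(-12 + U)**2 = (-12 - 18)**2 = (-30)**2 = 900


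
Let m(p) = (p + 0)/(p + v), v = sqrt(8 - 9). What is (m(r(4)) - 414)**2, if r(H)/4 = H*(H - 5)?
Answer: 11266123908/66049 - 3396544*I/66049 ≈ 1.7057e+5 - 51.425*I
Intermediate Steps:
v = I (v = sqrt(-1) = I ≈ 1.0*I)
r(H) = 4*H*(-5 + H) (r(H) = 4*(H*(H - 5)) = 4*(H*(-5 + H)) = 4*H*(-5 + H))
m(p) = p/(I + p) (m(p) = (p + 0)/(p + I) = p/(I + p))
(m(r(4)) - 414)**2 = ((4*4*(-5 + 4))/(I + 4*4*(-5 + 4)) - 414)**2 = ((4*4*(-1))/(I + 4*4*(-1)) - 414)**2 = (-16/(I - 16) - 414)**2 = (-16*(-16 - I)/257 - 414)**2 = (-414 - 16*(-16 - I)/257)**2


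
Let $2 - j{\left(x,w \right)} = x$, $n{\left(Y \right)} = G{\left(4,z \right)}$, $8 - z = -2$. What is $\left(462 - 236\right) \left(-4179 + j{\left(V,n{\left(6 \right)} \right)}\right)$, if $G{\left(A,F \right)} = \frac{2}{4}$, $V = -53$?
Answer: $-932024$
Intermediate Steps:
$z = 10$ ($z = 8 - -2 = 8 + 2 = 10$)
$G{\left(A,F \right)} = \frac{1}{2}$ ($G{\left(A,F \right)} = 2 \cdot \frac{1}{4} = \frac{1}{2}$)
$n{\left(Y \right)} = \frac{1}{2}$
$j{\left(x,w \right)} = 2 - x$
$\left(462 - 236\right) \left(-4179 + j{\left(V,n{\left(6 \right)} \right)}\right) = \left(462 - 236\right) \left(-4179 + \left(2 - -53\right)\right) = 226 \left(-4179 + \left(2 + 53\right)\right) = 226 \left(-4179 + 55\right) = 226 \left(-4124\right) = -932024$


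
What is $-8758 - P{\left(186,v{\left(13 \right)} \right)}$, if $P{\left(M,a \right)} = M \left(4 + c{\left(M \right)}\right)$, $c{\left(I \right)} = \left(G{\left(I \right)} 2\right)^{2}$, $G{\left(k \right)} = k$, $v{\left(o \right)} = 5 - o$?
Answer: $-25748926$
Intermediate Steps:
$c{\left(I \right)} = 4 I^{2}$ ($c{\left(I \right)} = \left(I 2\right)^{2} = \left(2 I\right)^{2} = 4 I^{2}$)
$P{\left(M,a \right)} = M \left(4 + 4 M^{2}\right)$
$-8758 - P{\left(186,v{\left(13 \right)} \right)} = -8758 - 4 \cdot 186 \left(1 + 186^{2}\right) = -8758 - 4 \cdot 186 \left(1 + 34596\right) = -8758 - 4 \cdot 186 \cdot 34597 = -8758 - 25740168 = -25748926$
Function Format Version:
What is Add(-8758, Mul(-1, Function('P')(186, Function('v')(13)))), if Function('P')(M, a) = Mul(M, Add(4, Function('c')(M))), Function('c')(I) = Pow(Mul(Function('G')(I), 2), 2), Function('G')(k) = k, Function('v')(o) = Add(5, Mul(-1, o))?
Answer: -25748926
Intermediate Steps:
Function('c')(I) = Mul(4, Pow(I, 2)) (Function('c')(I) = Pow(Mul(I, 2), 2) = Pow(Mul(2, I), 2) = Mul(4, Pow(I, 2)))
Function('P')(M, a) = Mul(M, Add(4, Mul(4, Pow(M, 2))))
Add(-8758, Mul(-1, Function('P')(186, Function('v')(13)))) = Add(-8758, Mul(-1, Mul(4, 186, Add(1, Pow(186, 2))))) = Add(-8758, Mul(-1, Mul(4, 186, Add(1, 34596)))) = Add(-8758, Mul(-1, Mul(4, 186, 34597))) = Add(-8758, Mul(-1, 25740168)) = Add(-8758, -25740168) = -25748926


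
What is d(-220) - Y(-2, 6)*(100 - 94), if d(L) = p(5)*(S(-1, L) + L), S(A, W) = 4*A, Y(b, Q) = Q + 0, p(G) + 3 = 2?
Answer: 188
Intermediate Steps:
p(G) = -1 (p(G) = -3 + 2 = -1)
Y(b, Q) = Q
d(L) = 4 - L (d(L) = -(4*(-1) + L) = -(-4 + L) = 4 - L)
d(-220) - Y(-2, 6)*(100 - 94) = (4 - 1*(-220)) - 6*(100 - 94) = (4 + 220) - 6*6 = 224 - 1*36 = 224 - 36 = 188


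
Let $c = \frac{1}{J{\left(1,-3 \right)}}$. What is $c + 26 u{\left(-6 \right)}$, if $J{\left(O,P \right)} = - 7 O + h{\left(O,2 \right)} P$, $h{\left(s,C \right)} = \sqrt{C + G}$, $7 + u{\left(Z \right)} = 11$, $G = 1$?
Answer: $\frac{2281}{22} + \frac{3 \sqrt{3}}{22} \approx 103.92$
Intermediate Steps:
$u{\left(Z \right)} = 4$ ($u{\left(Z \right)} = -7 + 11 = 4$)
$h{\left(s,C \right)} = \sqrt{1 + C}$ ($h{\left(s,C \right)} = \sqrt{C + 1} = \sqrt{1 + C}$)
$J{\left(O,P \right)} = - 7 O + P \sqrt{3}$ ($J{\left(O,P \right)} = - 7 O + \sqrt{1 + 2} P = - 7 O + \sqrt{3} P = - 7 O + P \sqrt{3}$)
$c = \frac{1}{-7 - 3 \sqrt{3}}$ ($c = \frac{1}{\left(-7\right) 1 - 3 \sqrt{3}} = \frac{1}{-7 - 3 \sqrt{3}} \approx -0.081993$)
$c + 26 u{\left(-6 \right)} = \left(- \frac{7}{22} + \frac{3 \sqrt{3}}{22}\right) + 26 \cdot 4 = \left(- \frac{7}{22} + \frac{3 \sqrt{3}}{22}\right) + 104 = \frac{2281}{22} + \frac{3 \sqrt{3}}{22}$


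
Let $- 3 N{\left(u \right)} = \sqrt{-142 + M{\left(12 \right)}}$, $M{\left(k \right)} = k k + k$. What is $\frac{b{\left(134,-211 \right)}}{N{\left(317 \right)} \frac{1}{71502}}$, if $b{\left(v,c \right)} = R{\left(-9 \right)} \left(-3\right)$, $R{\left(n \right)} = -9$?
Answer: $- \frac{2895831 \sqrt{14}}{7} \approx -1.5479 \cdot 10^{6}$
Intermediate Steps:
$M{\left(k \right)} = k + k^{2}$ ($M{\left(k \right)} = k^{2} + k = k + k^{2}$)
$b{\left(v,c \right)} = 27$ ($b{\left(v,c \right)} = \left(-9\right) \left(-3\right) = 27$)
$N{\left(u \right)} = - \frac{\sqrt{14}}{3}$ ($N{\left(u \right)} = - \frac{\sqrt{-142 + 12 \left(1 + 12\right)}}{3} = - \frac{\sqrt{-142 + 12 \cdot 13}}{3} = - \frac{\sqrt{-142 + 156}}{3} = - \frac{\sqrt{14}}{3}$)
$\frac{b{\left(134,-211 \right)}}{N{\left(317 \right)} \frac{1}{71502}} = \frac{27}{- \frac{\sqrt{14}}{3} \cdot \frac{1}{71502}} = \frac{27}{\left(- \frac{1}{214506}\right) \sqrt{14}} = 27 \left(- \frac{107253 \sqrt{14}}{7}\right) = - \frac{2895831 \sqrt{14}}{7}$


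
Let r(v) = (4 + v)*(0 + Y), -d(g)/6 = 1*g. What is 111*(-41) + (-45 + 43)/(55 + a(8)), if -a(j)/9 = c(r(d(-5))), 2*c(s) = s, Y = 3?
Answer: -919301/202 ≈ -4551.0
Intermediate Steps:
d(g) = -6*g
r(v) = 12 + 3*v (r(v) = (4 + v)*(0 + 3) = (4 + v)*3 = 12 + 3*v)
c(s) = s/2
a(j) = -459 (a(j) = -9*(12 + 3*(-6*(-5)))/2 = -9*(12 + 3*30)/2 = -9*(12 + 90)/2 = -9*102/2 = -9*51 = -459)
111*(-41) + (-45 + 43)/(55 + a(8)) = 111*(-41) + (-45 + 43)/(55 - 459) = -4551 - 2/(-404) = -4551 - 2*(-1/404) = -4551 + 1/202 = -919301/202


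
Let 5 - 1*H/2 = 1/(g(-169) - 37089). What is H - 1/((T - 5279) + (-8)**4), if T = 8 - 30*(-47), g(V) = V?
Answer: 43759756/4377815 ≈ 9.9958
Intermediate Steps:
T = 1418 (T = 8 + 1410 = 1418)
H = 186291/18629 (H = 10 - 2/(-169 - 37089) = 10 - 2/(-37258) = 10 - 2*(-1/37258) = 10 + 1/18629 = 186291/18629 ≈ 10.000)
H - 1/((T - 5279) + (-8)**4) = 186291/18629 - 1/((1418 - 5279) + (-8)**4) = 186291/18629 - 1/(-3861 + 4096) = 186291/18629 - 1/235 = 43759756/4377815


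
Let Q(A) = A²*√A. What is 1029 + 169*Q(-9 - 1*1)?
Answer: 1029 + 16900*I*√10 ≈ 1029.0 + 53443.0*I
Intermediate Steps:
Q(A) = A^(5/2)
1029 + 169*Q(-9 - 1*1) = 1029 + 169*(-9 - 1*1)^(5/2) = 1029 + 169*(-9 - 1)^(5/2) = 1029 + 169*(-10)^(5/2) = 1029 + 169*(100*I*√10) = 1029 + 16900*I*√10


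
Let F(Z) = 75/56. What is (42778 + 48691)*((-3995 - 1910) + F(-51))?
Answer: -4320015535/8 ≈ -5.4000e+8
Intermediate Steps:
F(Z) = 75/56 (F(Z) = 75*(1/56) = 75/56)
(42778 + 48691)*((-3995 - 1910) + F(-51)) = (42778 + 48691)*((-3995 - 1910) + 75/56) = 91469*(-5905 + 75/56) = 91469*(-330605/56) = -4320015535/8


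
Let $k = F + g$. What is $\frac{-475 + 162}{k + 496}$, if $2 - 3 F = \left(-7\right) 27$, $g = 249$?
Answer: $- \frac{939}{2426} \approx -0.38706$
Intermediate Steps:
$F = \frac{191}{3}$ ($F = \frac{2}{3} - \frac{\left(-7\right) 27}{3} = \frac{2}{3} - -63 = \frac{2}{3} + 63 = \frac{191}{3} \approx 63.667$)
$k = \frac{938}{3}$ ($k = \frac{191}{3} + 249 = \frac{938}{3} \approx 312.67$)
$\frac{-475 + 162}{k + 496} = \frac{-475 + 162}{\frac{938}{3} + 496} = - \frac{313}{\frac{2426}{3}} = \left(-313\right) \frac{3}{2426} = - \frac{939}{2426}$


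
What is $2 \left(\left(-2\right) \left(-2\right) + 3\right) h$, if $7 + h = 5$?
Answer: $-28$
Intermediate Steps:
$h = -2$ ($h = -7 + 5 = -2$)
$2 \left(\left(-2\right) \left(-2\right) + 3\right) h = 2 \left(\left(-2\right) \left(-2\right) + 3\right) \left(-2\right) = 2 \left(4 + 3\right) \left(-2\right) = 2 \cdot 7 \left(-2\right) = 14 \left(-2\right) = -28$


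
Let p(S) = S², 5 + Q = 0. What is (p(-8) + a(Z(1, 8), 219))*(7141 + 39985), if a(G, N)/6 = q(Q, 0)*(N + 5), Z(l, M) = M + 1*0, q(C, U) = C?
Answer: -313670656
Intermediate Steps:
Q = -5 (Q = -5 + 0 = -5)
Z(l, M) = M (Z(l, M) = M + 0 = M)
a(G, N) = -150 - 30*N (a(G, N) = 6*(-5*(N + 5)) = 6*(-5*(5 + N)) = 6*(-25 - 5*N) = -150 - 30*N)
(p(-8) + a(Z(1, 8), 219))*(7141 + 39985) = ((-8)² + (-150 - 30*219))*(7141 + 39985) = (64 + (-150 - 6570))*47126 = (64 - 6720)*47126 = -6656*47126 = -313670656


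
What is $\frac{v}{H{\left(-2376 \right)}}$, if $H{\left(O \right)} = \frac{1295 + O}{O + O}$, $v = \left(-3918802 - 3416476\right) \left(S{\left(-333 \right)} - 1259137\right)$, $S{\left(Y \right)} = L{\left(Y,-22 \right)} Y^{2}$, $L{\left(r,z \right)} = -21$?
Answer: $\frac{125061018604163136}{1081} \approx 1.1569 \cdot 10^{14}$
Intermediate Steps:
$S{\left(Y \right)} = - 21 Y^{2}$
$v = 26317554420068$ ($v = \left(-3918802 - 3416476\right) \left(- 21 \left(-333\right)^{2} - 1259137\right) = - 7335278 \left(\left(-21\right) 110889 - 1259137\right) = - 7335278 \left(-2328669 - 1259137\right) = \left(-7335278\right) \left(-3587806\right) = 26317554420068$)
$H{\left(O \right)} = \frac{1295 + O}{2 O}$
$\frac{v}{H{\left(-2376 \right)}} = \frac{26317554420068}{\frac{1}{2} \frac{1}{-2376} \left(1295 - 2376\right)} = \frac{26317554420068}{\frac{1}{2} \left(- \frac{1}{2376}\right) \left(-1081\right)} = \frac{26317554420068}{\frac{1081}{4752}} = 26317554420068 \cdot \frac{4752}{1081} = \frac{125061018604163136}{1081}$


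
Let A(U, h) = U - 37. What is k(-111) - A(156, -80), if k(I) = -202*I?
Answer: 22303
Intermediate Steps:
A(U, h) = -37 + U
k(-111) - A(156, -80) = -202*(-111) - (-37 + 156) = 22422 - 1*119 = 22422 - 119 = 22303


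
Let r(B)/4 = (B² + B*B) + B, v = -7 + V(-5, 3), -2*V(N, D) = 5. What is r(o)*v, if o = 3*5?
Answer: -17670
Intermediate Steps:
o = 15
V(N, D) = -5/2 (V(N, D) = -½*5 = -5/2)
v = -19/2 (v = -7 - 5/2 = -19/2 ≈ -9.5000)
r(B) = 4*B + 8*B² (r(B) = 4*((B² + B*B) + B) = 4*((B² + B²) + B) = 4*(2*B² + B) = 4*(B + 2*B²) = 4*B + 8*B²)
r(o)*v = (4*15*(1 + 2*15))*(-19/2) = (4*15*(1 + 30))*(-19/2) = (4*15*31)*(-19/2) = 1860*(-19/2) = -17670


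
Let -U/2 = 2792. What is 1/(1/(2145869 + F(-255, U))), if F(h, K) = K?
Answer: 2140285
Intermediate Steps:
U = -5584 (U = -2*2792 = -5584)
1/(1/(2145869 + F(-255, U))) = 1/(1/(2145869 - 5584)) = 1/(1/2140285) = 2140285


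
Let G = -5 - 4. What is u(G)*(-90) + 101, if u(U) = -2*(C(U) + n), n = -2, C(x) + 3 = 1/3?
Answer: -739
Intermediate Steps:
G = -9
C(x) = -8/3 (C(x) = -3 + 1/3 = -3 + ⅓ = -8/3)
u(U) = 28/3 (u(U) = -2*(-8/3 - 2) = -2*(-14/3) = 28/3)
u(G)*(-90) + 101 = (28/3)*(-90) + 101 = -840 + 101 = -739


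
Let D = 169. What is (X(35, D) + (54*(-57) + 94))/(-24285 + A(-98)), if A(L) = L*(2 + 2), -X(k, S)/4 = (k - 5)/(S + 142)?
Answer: 928144/7674547 ≈ 0.12094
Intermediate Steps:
X(k, S) = -4*(-5 + k)/(142 + S) (X(k, S) = -4*(k - 5)/(S + 142) = -4*(-5 + k)/(142 + S))
A(L) = 4*L (A(L) = L*4 = 4*L)
(X(35, D) + (54*(-57) + 94))/(-24285 + A(-98)) = (4*(5 - 1*35)/(142 + 169) + (54*(-57) + 94))/(-24285 + 4*(-98)) = (4*(5 - 35)/311 + (-3078 + 94))/(-24285 - 392) = (4*(1/311)*(-30) - 2984)/(-24677) = (-120/311 - 2984)*(-1/24677) = -928144/311*(-1/24677) = 928144/7674547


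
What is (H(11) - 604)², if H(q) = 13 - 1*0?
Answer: 349281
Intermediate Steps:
H(q) = 13 (H(q) = 13 + 0 = 13)
(H(11) - 604)² = (13 - 604)² = (-591)² = 349281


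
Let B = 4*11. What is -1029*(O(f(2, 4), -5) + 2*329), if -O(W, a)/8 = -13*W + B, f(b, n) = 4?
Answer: -742938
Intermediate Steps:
B = 44
O(W, a) = -352 + 104*W (O(W, a) = -8*(-13*W + 44) = -8*(44 - 13*W) = -352 + 104*W)
-1029*(O(f(2, 4), -5) + 2*329) = -1029*((-352 + 104*4) + 2*329) = -1029*((-352 + 416) + 658) = -1029*(64 + 658) = -1029*722 = -742938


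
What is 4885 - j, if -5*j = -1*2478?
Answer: 21947/5 ≈ 4389.4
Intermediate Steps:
j = 2478/5 (j = -(-1)*2478/5 = -1/5*(-2478) = 2478/5 ≈ 495.60)
4885 - j = 4885 - 1*2478/5 = 4885 - 2478/5 = 21947/5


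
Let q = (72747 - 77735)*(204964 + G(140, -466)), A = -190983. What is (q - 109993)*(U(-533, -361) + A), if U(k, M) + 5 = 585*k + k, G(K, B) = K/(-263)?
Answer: 135348903139511330/263 ≈ 5.1463e+14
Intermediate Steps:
G(K, B) = -K/263 (G(K, B) = K*(-1/263) = -K/263)
U(k, M) = -5 + 586*k (U(k, M) = -5 + (585*k + k) = -5 + 586*k)
q = -268880095296/263 (q = (72747 - 77735)*(204964 - 1/263*140) = -4988*(204964 - 140/263) = -4988*53905392/263 = -268880095296/263 ≈ -1.0224e+9)
(q - 109993)*(U(-533, -361) + A) = (-268880095296/263 - 109993)*((-5 + 586*(-533)) - 190983) = -268909023455*((-5 - 312338) - 190983)/263 = -268909023455*(-312343 - 190983)/263 = -268909023455/263*(-503326) = 135348903139511330/263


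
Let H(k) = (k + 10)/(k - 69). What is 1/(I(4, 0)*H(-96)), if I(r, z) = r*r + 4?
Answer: 33/344 ≈ 0.095930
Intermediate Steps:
I(r, z) = 4 + r**2 (I(r, z) = r**2 + 4 = 4 + r**2)
H(k) = (10 + k)/(-69 + k)
1/(I(4, 0)*H(-96)) = 1/((4 + 4**2)*((10 - 96)/(-69 - 96))) = 1/((4 + 16)*(-86/(-165))) = 1/(20*(-1/165*(-86))) = 1/(20*(86/165)) = 1/(344/33) = 33/344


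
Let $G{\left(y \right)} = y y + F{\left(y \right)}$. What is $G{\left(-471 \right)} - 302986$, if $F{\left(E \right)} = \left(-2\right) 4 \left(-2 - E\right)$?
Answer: $-84897$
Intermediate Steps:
$F{\left(E \right)} = 16 + 8 E$ ($F{\left(E \right)} = - 8 \left(-2 - E\right) = 16 + 8 E$)
$G{\left(y \right)} = 16 + y^{2} + 8 y$ ($G{\left(y \right)} = y y + \left(16 + 8 y\right) = y^{2} + \left(16 + 8 y\right) = 16 + y^{2} + 8 y$)
$G{\left(-471 \right)} - 302986 = \left(16 + \left(-471\right)^{2} + 8 \left(-471\right)\right) - 302986 = \left(16 + 221841 - 3768\right) - 302986 = 218089 - 302986 = -84897$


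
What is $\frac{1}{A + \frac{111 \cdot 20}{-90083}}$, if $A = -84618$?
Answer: $- \frac{90083}{7622645514} \approx -1.1818 \cdot 10^{-5}$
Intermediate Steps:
$\frac{1}{A + \frac{111 \cdot 20}{-90083}} = \frac{1}{-84618 + \frac{111 \cdot 20}{-90083}} = \frac{1}{-84618 + 2220 \left(- \frac{1}{90083}\right)} = \frac{1}{-84618 - \frac{2220}{90083}} = \frac{1}{- \frac{7622645514}{90083}} = - \frac{90083}{7622645514}$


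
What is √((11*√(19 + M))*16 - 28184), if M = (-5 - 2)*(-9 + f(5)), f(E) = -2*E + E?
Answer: 2*√(-7046 + 132*√13) ≈ 162.11*I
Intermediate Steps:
f(E) = -E
M = 98 (M = (-5 - 2)*(-9 - 1*5) = -7*(-9 - 5) = -7*(-14) = 98)
√((11*√(19 + M))*16 - 28184) = √((11*√(19 + 98))*16 - 28184) = √((11*√117)*16 - 28184) = √((11*(3*√13))*16 - 28184) = √((33*√13)*16 - 28184) = √(528*√13 - 28184) = √(-28184 + 528*√13)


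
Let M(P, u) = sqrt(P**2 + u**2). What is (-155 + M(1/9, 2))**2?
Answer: 1946350/81 - 1550*sqrt(13)/9 ≈ 23408.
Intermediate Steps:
(-155 + M(1/9, 2))**2 = (-155 + sqrt((1/9)**2 + 2**2))**2 = (-155 + sqrt((1/9)**2 + 4))**2 = (-155 + sqrt(1/81 + 4))**2 = (-155 + sqrt(325/81))**2 = (-155 + 5*sqrt(13)/9)**2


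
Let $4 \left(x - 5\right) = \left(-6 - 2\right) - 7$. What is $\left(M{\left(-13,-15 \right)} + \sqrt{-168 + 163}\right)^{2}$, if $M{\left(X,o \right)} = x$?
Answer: $- \frac{55}{16} + \frac{5 i \sqrt{5}}{2} \approx -3.4375 + 5.5902 i$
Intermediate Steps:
$x = \frac{5}{4}$ ($x = 5 + \frac{\left(-6 - 2\right) - 7}{4} = 5 + \frac{-8 - 7}{4} = 5 + \frac{1}{4} \left(-15\right) = 5 - \frac{15}{4} = \frac{5}{4} \approx 1.25$)
$M{\left(X,o \right)} = \frac{5}{4}$
$\left(M{\left(-13,-15 \right)} + \sqrt{-168 + 163}\right)^{2} = \left(\frac{5}{4} + \sqrt{-168 + 163}\right)^{2} = \left(\frac{5}{4} + \sqrt{-5}\right)^{2} = \left(\frac{5}{4} + i \sqrt{5}\right)^{2}$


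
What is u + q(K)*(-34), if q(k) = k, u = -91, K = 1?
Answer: -125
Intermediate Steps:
u + q(K)*(-34) = -91 + 1*(-34) = -91 - 34 = -125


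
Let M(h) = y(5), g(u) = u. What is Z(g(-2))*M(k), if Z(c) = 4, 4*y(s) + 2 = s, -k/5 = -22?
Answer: 3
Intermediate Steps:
k = 110 (k = -5*(-22) = 110)
y(s) = -½ + s/4
M(h) = ¾ (M(h) = -½ + (¼)*5 = -½ + 5/4 = ¾)
Z(g(-2))*M(k) = 4*(¾) = 3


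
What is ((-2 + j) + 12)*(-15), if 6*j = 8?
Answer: -170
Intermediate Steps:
j = 4/3 (j = (1/6)*8 = 4/3 ≈ 1.3333)
((-2 + j) + 12)*(-15) = ((-2 + 4/3) + 12)*(-15) = (-2/3 + 12)*(-15) = (34/3)*(-15) = -170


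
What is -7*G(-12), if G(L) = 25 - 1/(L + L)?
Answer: -4207/24 ≈ -175.29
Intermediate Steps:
G(L) = 25 - 1/(2*L)
-7*G(-12) = -7*(25 - ½/(-12)) = -7*(25 - ½*(-1/12)) = -7*(25 + 1/24) = -7*601/24 = -4207/24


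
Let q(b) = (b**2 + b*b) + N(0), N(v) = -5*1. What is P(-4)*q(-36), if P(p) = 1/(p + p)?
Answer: -2587/8 ≈ -323.38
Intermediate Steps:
N(v) = -5
P(p) = 1/(2*p)
q(b) = -5 + 2*b**2 (q(b) = (b**2 + b*b) - 5 = (b**2 + b**2) - 5 = 2*b**2 - 5 = -5 + 2*b**2)
P(-4)*q(-36) = ((1/2)/(-4))*(-5 + 2*(-36)**2) = ((1/2)*(-1/4))*(-5 + 2*1296) = -(-5 + 2592)/8 = -1/8*2587 = -2587/8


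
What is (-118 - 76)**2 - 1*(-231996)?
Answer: 269632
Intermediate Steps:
(-118 - 76)**2 - 1*(-231996) = (-194)**2 + 231996 = 37636 + 231996 = 269632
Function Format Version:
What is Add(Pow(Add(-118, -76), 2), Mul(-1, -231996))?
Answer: 269632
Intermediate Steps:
Add(Pow(Add(-118, -76), 2), Mul(-1, -231996)) = Add(Pow(-194, 2), 231996) = Add(37636, 231996) = 269632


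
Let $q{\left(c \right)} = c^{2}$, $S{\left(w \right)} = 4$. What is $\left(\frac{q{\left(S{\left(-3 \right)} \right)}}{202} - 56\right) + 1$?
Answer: $- \frac{5547}{101} \approx -54.921$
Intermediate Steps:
$\left(\frac{q{\left(S{\left(-3 \right)} \right)}}{202} - 56\right) + 1 = \left(\frac{4^{2}}{202} - 56\right) + 1 = \left(16 \cdot \frac{1}{202} - 56\right) + 1 = \left(\frac{8}{101} - 56\right) + 1 = - \frac{5648}{101} + 1 = - \frac{5547}{101}$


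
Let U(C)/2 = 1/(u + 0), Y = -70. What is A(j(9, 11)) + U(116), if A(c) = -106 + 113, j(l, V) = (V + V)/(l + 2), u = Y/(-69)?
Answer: 314/35 ≈ 8.9714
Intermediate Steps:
u = 70/69 (u = -70/(-69) = -70*(-1/69) = 70/69 ≈ 1.0145)
j(l, V) = 2*V/(2 + l) (j(l, V) = (2*V)/(2 + l) = 2*V/(2 + l))
A(c) = 7
U(C) = 69/35 (U(C) = 2/(70/69 + 0) = 2/(70/69) = 2*(69/70) = 69/35)
A(j(9, 11)) + U(116) = 7 + 69/35 = 314/35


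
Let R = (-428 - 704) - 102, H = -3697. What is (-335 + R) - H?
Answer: 2128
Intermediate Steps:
R = -1234 (R = -1132 - 102 = -1234)
(-335 + R) - H = (-335 - 1234) - 1*(-3697) = -1569 + 3697 = 2128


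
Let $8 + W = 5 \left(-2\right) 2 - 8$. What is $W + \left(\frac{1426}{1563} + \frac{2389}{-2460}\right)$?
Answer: $- \frac{46215109}{1281660} \approx -36.059$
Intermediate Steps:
$W = -36$ ($W = -8 + \left(5 \left(-2\right) 2 - 8\right) = -8 - 28 = -36$)
$W + \left(\frac{1426}{1563} + \frac{2389}{-2460}\right) = -36 + \left(\frac{1426}{1563} + \frac{2389}{-2460}\right) = -36 + \left(1426 \cdot \frac{1}{1563} + 2389 \left(- \frac{1}{2460}\right)\right) = -36 + \left(\frac{1426}{1563} - \frac{2389}{2460}\right) = -36 - \frac{75349}{1281660} = - \frac{46215109}{1281660}$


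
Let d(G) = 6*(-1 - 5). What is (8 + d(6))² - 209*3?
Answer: 157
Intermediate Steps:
d(G) = -36 (d(G) = 6*(-6) = -36)
(8 + d(6))² - 209*3 = (8 - 36)² - 209*3 = (-28)² - 627 = 784 - 627 = 157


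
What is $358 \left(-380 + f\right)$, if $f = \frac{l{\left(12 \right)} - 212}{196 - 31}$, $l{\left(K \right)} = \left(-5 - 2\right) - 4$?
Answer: $- \frac{22526434}{165} \approx -1.3652 \cdot 10^{5}$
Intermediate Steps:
$l{\left(K \right)} = -11$ ($l{\left(K \right)} = -7 - 4 = -11$)
$f = - \frac{223}{165}$ ($f = \frac{-11 - 212}{196 - 31} = - \frac{223}{165} \approx -1.3515$)
$358 \left(-380 + f\right) = 358 \left(-380 - \frac{223}{165}\right) = 358 \left(- \frac{62923}{165}\right) = - \frac{22526434}{165}$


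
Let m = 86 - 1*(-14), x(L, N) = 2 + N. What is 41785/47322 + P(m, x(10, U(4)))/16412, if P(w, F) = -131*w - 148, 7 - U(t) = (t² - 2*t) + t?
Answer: 1337581/17651106 ≈ 0.075779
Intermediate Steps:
U(t) = 7 + t - t² (U(t) = 7 - ((t² - 2*t) + t) = 7 - (t² - t) = 7 + (t - t²) = 7 + t - t²)
m = 100 (m = 86 + 14 = 100)
P(w, F) = -148 - 131*w
41785/47322 + P(m, x(10, U(4)))/16412 = 41785/47322 + (-148 - 131*100)/16412 = 41785*(1/47322) + (-148 - 13100)*(1/16412) = 41785/47322 - 13248*1/16412 = 41785/47322 - 3312/4103 = 1337581/17651106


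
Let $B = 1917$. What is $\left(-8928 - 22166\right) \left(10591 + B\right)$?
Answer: $-388923752$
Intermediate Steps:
$\left(-8928 - 22166\right) \left(10591 + B\right) = \left(-8928 - 22166\right) \left(10591 + 1917\right) = \left(-31094\right) 12508 = -388923752$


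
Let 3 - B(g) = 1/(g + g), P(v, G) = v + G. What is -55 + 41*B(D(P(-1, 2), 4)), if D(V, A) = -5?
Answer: 721/10 ≈ 72.100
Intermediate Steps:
P(v, G) = G + v
B(g) = 3 - 1/(2*g) (B(g) = 3 - 1/(g + g) = 3 - 1/(2*g))
-55 + 41*B(D(P(-1, 2), 4)) = -55 + 41*(3 - ½/(-5)) = -55 + 41*(3 - ½*(-⅕)) = -55 + 41*(3 + ⅒) = -55 + 41*(31/10) = -55 + 1271/10 = 721/10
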